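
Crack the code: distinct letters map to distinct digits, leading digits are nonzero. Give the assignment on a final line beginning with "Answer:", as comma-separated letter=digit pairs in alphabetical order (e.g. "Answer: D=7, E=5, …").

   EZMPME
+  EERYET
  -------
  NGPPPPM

Step 1. [col 1: E + T ≡ M (mod 10)] column 1 (E + T ≡ M (mod 10), carry-in 0) doesn't pin E yet; pick E=6 and continue, so E=6.
Step 2. [N] adding two 6-digit numbers gives at most 6+1 digits, and here it does — N is that final carry and must be 1, so N=1.
Step 3. [col 1: E + T ≡ M (mod 10)] column 1 (E + T ≡ M (mod 10), carry-in 0) doesn't pin T yet; pick T=2 and continue ⇒ T=2.
Step 4. [col 1: E + T ≡ M (mod 10)] in column 1 we have E+T≡M with carry-in 0; given E=6, T=2 and digits 1,2,6 already taken and all letters distinct, that pins M to 8 ⇒ M=8.
Step 5. [col 2: M + E ≡ P (mod 10)] in column 2 we have M+E≡P with carry-in 0; given M=8, E=6 and digits 1,2,6,8 already taken and all letters distinct, that pins P to 4 ⇒ P=4.
Step 6. [col 3: P + Y ≡ P (mod 10)] in column 3 we have P+Y≡P with carry-in 1; given P=4 and digits 1,2,4,6,8 already taken and all letters distinct, that pins Y to 9 ⇒ Y=9.
Step 7. [col 4: M + R ≡ P (mod 10)] column 4: given M=8, P=4, carry-in 1, and digits 1,2,4,6,8,9 already taken and all letters distinct, M+R≡P (mod 10) forces R=5. So R=5.
Step 8. [col 5: Z + E ≡ P (mod 10)] from column 5 (E=6, P=4, carry-in 1, digits 1,2,4,5,6,8,9 already taken and all letters distinct): Z must equal 7, so Z=7.
Step 9. [col 6: E + E ≡ G (mod 10)] column 6 reads E+E+carry(1)=G with E=6; with digits 1,2,4,5,6,7,8,9 already taken and all letters distinct, the only value for G is 3, so G=3.

Answer: E=6, G=3, M=8, N=1, P=4, R=5, T=2, Y=9, Z=7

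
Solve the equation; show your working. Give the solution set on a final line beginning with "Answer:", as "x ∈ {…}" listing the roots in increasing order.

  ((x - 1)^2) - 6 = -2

Step 1. [((x - 1)^2) - 6 = -2] the outer -6 inverts by adding 6, so sub: (x - 1)^2 = 4.
Step 2. [(x - 1)^2 = 4] 4 ≥ 0, LHS is (·)² — take ±√. So sqrt: x - 1 = 2 or -2.
Step 3. [x - 1 = 2 or -2] -1 is outermost — add 1 both sides. So sub: x = 3 or -1.

Answer: x ∈ {-1, 3}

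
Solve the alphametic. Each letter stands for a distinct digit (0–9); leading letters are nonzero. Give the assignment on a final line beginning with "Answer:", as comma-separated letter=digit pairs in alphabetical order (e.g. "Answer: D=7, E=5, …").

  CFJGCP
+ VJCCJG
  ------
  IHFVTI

Step 1. [col 1: P + G ≡ I (mod 10)] column 1 (P + G ≡ I (mod 10), carry-in 0) doesn't pin G yet; pick G=5 and continue ⇒ G=5.
Step 2. [col 1: P + G ≡ I (mod 10)] several values work for P in column 1 (P + G ≡ I (mod 10), carry-in 0); try P=2, so P=2.
Step 3. [col 1: P + G ≡ I (mod 10)] from column 1 (P=2, G=5, carry-in 0, digits 2,5 already taken and all letters distinct): I must equal 7 ⇒ I=7.
Step 4. [col 2: C + J ≡ T (mod 10)] T=9 is one option consistent with column 2 (C + J ≡ T (mod 10), carry-in 0) — take it. So T=9.
Step 5. [col 2: C + J ≡ T (mod 10)] C=6 is one option consistent with column 2 (C + J ≡ T (mod 10), carry-in 0) — take it, so C=6.
Step 6. [col 2: C + J ≡ T (mod 10)] column 2 reads C+J+carry(0)=T with C=6, T=9; with digits 2,5,6,7,9 already taken and all letters distinct, the only value for J is 3 ⇒ J=3.
Step 7. [col 3: G + C ≡ V (mod 10)] column 3 reads G+C+carry(0)=V with G=5, C=6; with digits 2,3,5,6,7,9 already taken and all letters distinct, the only value for V is 1. So V=1.
Step 8. [col 4: J + C ≡ F (mod 10)] in column 4 we have J+C≡F with carry-in 1; given J=3, C=6 and digits 1,2,3,5,6,7,9 already taken and all letters distinct, that pins F to 0 ⇒ F=0.
Step 9. [col 5: F + J ≡ H (mod 10)] from column 5 (F=0, J=3, carry-in 1, digits 0,1,2,3,5,6,7,9 already taken and all letters distinct): H must equal 4. So H=4.

Answer: C=6, F=0, G=5, H=4, I=7, J=3, P=2, T=9, V=1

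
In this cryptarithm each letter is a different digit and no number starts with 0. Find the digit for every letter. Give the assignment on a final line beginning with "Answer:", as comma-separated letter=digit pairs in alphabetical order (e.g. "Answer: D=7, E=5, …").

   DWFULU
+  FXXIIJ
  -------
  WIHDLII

Step 1. [col 1: U + J ≡ I (mod 10)] no forcing yet in column 1 (carry-in 0); J=2 is free and consistent — try it ⇒ J=2.
Step 2. [col 1: U + J ≡ I (mod 10)] several values work for U in column 1 (U + J ≡ I (mod 10), carry-in 0); try U=8 ⇒ U=8.
Step 3. [col 1: U + J ≡ I (mod 10)] column 1 reads U+J+carry(0)=I with U=8, J=2; with digits 2,8 already taken and all letters distinct, the only value for I is 0, so I=0.
Step 4. [col 2: L + I ≡ I (mod 10)] in column 2 we have L+I≡I with carry-in 1; given I=0 and digits 0,2,8 already taken and all letters distinct, that pins L to 9 ⇒ L=9.
Step 5. [col 4: F + X ≡ D (mod 10)] column 4 (F + X ≡ D (mod 10), carry-in 0) doesn't pin F yet; pick F=3 and continue ⇒ F=3.
Step 6. [col 4: F + X ≡ D (mod 10)] X=4 is one option consistent with column 4 (F + X ≡ D (mod 10), carry-in 0) — take it. So X=4.
Step 7. [W] the sum has 7 digits but both addends have 6; that extra leading digit W is the final carry, namely 1 ⇒ W=1.
Step 8. [col 4: F + X ≡ D (mod 10)] in column 4 we have F+X≡D with carry-in 0; given F=3, X=4 and digits 0,1,2,3,4,8,9 already taken and all letters distinct, that pins D to 7 ⇒ D=7.
Step 9. [col 5: W + X ≡ H (mod 10)] from column 5 (W=1, X=4, carry-in 0, digits 0,1,2,3,4,7,8,9 already taken and all letters distinct): H must equal 5 ⇒ H=5.

Answer: D=7, F=3, H=5, I=0, J=2, L=9, U=8, W=1, X=4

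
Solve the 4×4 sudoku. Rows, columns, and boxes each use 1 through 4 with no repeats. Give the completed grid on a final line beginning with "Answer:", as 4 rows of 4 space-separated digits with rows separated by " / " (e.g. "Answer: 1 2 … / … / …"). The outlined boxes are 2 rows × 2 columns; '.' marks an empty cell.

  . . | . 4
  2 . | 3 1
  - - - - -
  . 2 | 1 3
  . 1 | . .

Step 1. [r4c1∈{3,4}] in row 4, 3 fits only at r4c1. So r4c1=3.
Step 2. [r1c3∈{2}] r1c3's peers cover all but 2, so r1c3=2.
Step 3. [r1c2∈{3}] only 3 remains possible at r1c2 ⇒ r1c2=3.
Step 4. [r3c1∈{4}] only 4 remains possible at r3c1 ⇒ r3c1=4.
Step 5. [r1c1∈{1}] r1c1 is down to just 1. So r1c1=1.
Step 6. [r2c2∈{4}] nothing but 4 survives at r2c2, so r2c2=4.
Step 7. [r4c4∈{2}] r4c4 has the single candidate 2, so r4c4=2.
Step 8. [r4c3∈{4}] r4c3 has the single candidate 4. So r4c3=4.

Answer: 1 3 2 4 / 2 4 3 1 / 4 2 1 3 / 3 1 4 2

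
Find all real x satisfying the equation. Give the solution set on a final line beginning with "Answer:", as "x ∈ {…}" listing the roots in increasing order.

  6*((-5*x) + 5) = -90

Step 1. [6*((-5*x) + 5) = -90] divide by the outer 6, so div: (-5*x) + 5 = -15.
Step 2. [(-5*x) + 5 = -15] +5 is outermost — subtract 5 both sides, so sub: -5*x = -20.
Step 3. [-5*x = -20] LHS = -5·(…); ÷-5 both sides ⇒ div: x = 4.

Answer: x ∈ {4}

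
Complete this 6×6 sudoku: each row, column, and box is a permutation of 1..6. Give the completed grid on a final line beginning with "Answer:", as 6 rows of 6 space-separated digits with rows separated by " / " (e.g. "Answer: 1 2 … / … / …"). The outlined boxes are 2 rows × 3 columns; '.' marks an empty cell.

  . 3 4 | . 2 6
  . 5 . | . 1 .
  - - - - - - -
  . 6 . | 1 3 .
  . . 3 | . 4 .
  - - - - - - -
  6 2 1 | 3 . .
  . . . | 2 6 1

Step 1. [r3c1∈{2,4,5}] r3c1 is the only open cell in row 3 admitting 4. So r3c1=4.
Step 2. [r5c6∈{4,5}] r5c6 is the only open cell in row 5 admitting 4. So r5c6=4.
Step 3. [r2c1∈{2}] r2c1 is down to just 2. So r2c1=2.
Step 4. [r3c3∈{2,5}] across col 3, 2 lands solely at r3c3, so r3c3=2.
Step 5. [r4c1∈{1,5}] across box 3, 5 lands solely at r4c1. So r4c1=5.
Step 6. [r6c3∈{5}] only 5 remains possible at r6c3. So r6c3=5.
Step 7. [r4c6∈{2}] nothing but 2 survives at r4c6, so r4c6=2.
Step 8. [r4c4∈{6}] nothing but 6 survives at r4c4. So r4c4=6.
Step 9. [r2c3∈{6}] r2c3's peers cover all but 6. So r2c3=6.
Step 10. [r4c2∈{1}] r4c2 is down to just 1. So r4c2=1.
Step 11. [r6c1∈{3}] r6c1 has the single candidate 3. So r6c1=3.
Step 12. [r2c4∈{4}] r2c4 is down to just 4. So r2c4=4.
Step 13. [r3c6∈{5}] only 5 remains possible at r3c6. So r3c6=5.
Step 14. [r1c4∈{5}] r1c4's peers cover all but 5, so r1c4=5.
Step 15. [r2c6∈{3}] nothing but 3 survives at r2c6 ⇒ r2c6=3.
Step 16. [r5c5∈{5}] only 5 remains possible at r5c5. So r5c5=5.
Step 17. [r1c1∈{1}] nothing but 1 survives at r1c1, so r1c1=1.
Step 18. [r6c2∈{4}] r6c2 is down to just 4 ⇒ r6c2=4.

Answer: 1 3 4 5 2 6 / 2 5 6 4 1 3 / 4 6 2 1 3 5 / 5 1 3 6 4 2 / 6 2 1 3 5 4 / 3 4 5 2 6 1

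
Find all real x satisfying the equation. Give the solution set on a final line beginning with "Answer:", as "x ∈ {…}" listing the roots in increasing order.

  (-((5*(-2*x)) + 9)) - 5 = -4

Step 1. [(-((5*(-2*x)) + 9)) - 5 = -4] peel the -5: add 5 from each side, so sub: -((5*(-2*x)) + 9) = 1.
Step 2. [-((5*(-2*x)) + 9) = 1] flip signs both sides, so neg: (5*(-2*x)) + 9 = -1.
Step 3. [(5*(-2*x)) + 9 = -1] subtract 9: x sits inside (… + 9). So sub: 5*(-2*x) = -10.
Step 4. [5*(-2*x) = -10] 5·(inner) — divide through by 5 ⇒ div: -2*x = -2.
Step 5. [-2*x = -2] divide by the outer -2. So div: x = 1.

Answer: x ∈ {1}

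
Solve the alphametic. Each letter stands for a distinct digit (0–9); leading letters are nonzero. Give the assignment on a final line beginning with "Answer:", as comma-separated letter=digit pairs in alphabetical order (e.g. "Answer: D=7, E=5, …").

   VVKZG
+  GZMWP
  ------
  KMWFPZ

Step 1. [col 1: G + P ≡ Z (mod 10)] several values work for Z in column 1 (G + P ≡ Z (mod 10), carry-in 0); try Z=9. So Z=9.
Step 2. [col 1: G + P ≡ Z (mod 10)] column 1 (G + P ≡ Z (mod 10), carry-in 0) doesn't pin G yet; pick G=3 and continue. So G=3.
Step 3. [K] K is the leading digit of a 6-digit sum of two 5-digit numbers; the final carry is exactly 1 ⇒ K=1.
Step 4. [col 1: G + P ≡ Z (mod 10)] from column 1 (G=3, Z=9, carry-in 0, digits 1,3,9 already taken and all letters distinct): P must equal 6. So P=6.
Step 5. [col 2: Z + W ≡ P (mod 10)] column 2 reads Z+W+carry(0)=P with Z=9, P=6; with digits 1,3,6,9 already taken and all letters distinct, the only value for W is 7, so W=7.
Step 6. [col 3: K + M ≡ F (mod 10)] column 3 (K + M ≡ F (mod 10), carry-in 1) doesn't pin F yet; pick F=4 and continue. So F=4.
Step 7. [col 3: K + M ≡ F (mod 10)] from column 3 (K=1, F=4, carry-in 1, digits 1,3,4,6,7,9 already taken and all letters distinct): M must equal 2. So M=2.
Step 8. [col 4: V + Z ≡ W (mod 10)] column 4: given Z=9, W=7, carry-in 0, and digits 1,2,3,4,6,7,9 already taken and all letters distinct, V+Z≡W (mod 10) forces V=8 ⇒ V=8.

Answer: F=4, G=3, K=1, M=2, P=6, V=8, W=7, Z=9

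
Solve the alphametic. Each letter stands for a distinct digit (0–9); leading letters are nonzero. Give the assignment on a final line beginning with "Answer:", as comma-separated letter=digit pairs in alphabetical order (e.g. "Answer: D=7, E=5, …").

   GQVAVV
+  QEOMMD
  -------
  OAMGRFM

Step 1. [O] O is the leading digit of a 7-digit sum of two 6-digit numbers; the final carry is exactly 1 ⇒ O=1.
Step 2. [col 1: V + D ≡ M (mod 10)] several values work for V in column 1 (V + D ≡ M (mod 10), carry-in 0); try V=6, so V=6.
Step 3. [col 1: V + D ≡ M (mod 10)] D=2 is one option consistent with column 1 (V + D ≡ M (mod 10), carry-in 0) — take it. So D=2.
Step 4. [col 1: V + D ≡ M (mod 10)] column 1: given V=6, D=2, carry-in 0, and digits 1,2,6 already taken and all letters distinct, V+D≡M (mod 10) forces M=8 ⇒ M=8.
Step 5. [col 2: V + M ≡ F (mod 10)] column 2 reads V+M+carry(0)=F with V=6, M=8; with digits 1,2,6,8 already taken and all letters distinct, the only value for F is 4 ⇒ F=4.
Step 6. [col 3: A + M ≡ R (mod 10)] from column 3 (M=8, carry-in 1, digits 1,2,4,6,8 already taken and all letters distinct): R must equal 9, so R=9.
Step 7. [col 3: A + M ≡ R (mod 10)] in column 3 we have A+M≡R with carry-in 1; given M=8, R=9 and digits 1,2,4,6,8,9 already taken and all letters distinct, that pins A to 0 ⇒ A=0.
Step 8. [col 4: V + O ≡ G (mod 10)] column 4 reads V+O+carry(0)=G with V=6, O=1; with digits 0,1,2,4,6,8,9 already taken and all letters distinct, the only value for G is 7. So G=7.
Step 9. [col 5: Q + E ≡ M (mod 10)] Q=3 is one option consistent with column 5 (Q + E ≡ M (mod 10), carry-in 0) — take it, so Q=3.
Step 10. [col 5: Q + E ≡ M (mod 10)] in column 5 we have Q+E≡M with carry-in 0; given Q=3, M=8 and digits 0,1,2,3,4,6,7,8,9 already taken and all letters distinct, that pins E to 5, so E=5.

Answer: A=0, D=2, E=5, F=4, G=7, M=8, O=1, Q=3, R=9, V=6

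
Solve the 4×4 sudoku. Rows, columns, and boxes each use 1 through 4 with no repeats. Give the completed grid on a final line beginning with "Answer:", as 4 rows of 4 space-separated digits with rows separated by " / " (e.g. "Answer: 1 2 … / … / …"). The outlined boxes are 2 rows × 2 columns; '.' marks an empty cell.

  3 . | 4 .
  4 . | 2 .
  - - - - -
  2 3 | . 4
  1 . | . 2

Step 1. [r1c4∈{1}] r1c4 is down to just 1 ⇒ r1c4=1.
Step 2. [r2c4∈{3}] nothing but 3 survives at r2c4 ⇒ r2c4=3.
Step 3. [r3c3∈{1}] r3c3's peers cover all but 1. So r3c3=1.
Step 4. [r1c2∈{2}] only 2 remains possible at r1c2. So r1c2=2.
Step 5. [r4c3∈{3}] r4c3 is down to just 3, so r4c3=3.
Step 6. [r4c2∈{4}] only 4 remains possible at r4c2. So r4c2=4.
Step 7. [r2c2∈{1}] only 1 remains possible at r2c2, so r2c2=1.

Answer: 3 2 4 1 / 4 1 2 3 / 2 3 1 4 / 1 4 3 2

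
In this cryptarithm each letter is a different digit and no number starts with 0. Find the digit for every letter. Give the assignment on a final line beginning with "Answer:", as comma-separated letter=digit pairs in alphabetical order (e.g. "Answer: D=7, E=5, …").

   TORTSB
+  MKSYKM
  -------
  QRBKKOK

Step 1. [col 1: B + M ≡ K (mod 10)] no forcing yet in column 1 (carry-in 0); K=2 is free and consistent — try it. So K=2.
Step 2. [Q] Q is the leading digit of a 7-digit sum of two 6-digit numbers; the final carry is exactly 1, so Q=1.
Step 3. [col 1: B + M ≡ K (mod 10)] no forcing yet in column 1 (carry-in 0); M=9 is free and consistent — try it ⇒ M=9.
Step 4. [col 1: B + M ≡ K (mod 10)] column 1 reads B+M+carry(0)=K with M=9, K=2; with digits 1,2,9 already taken and all letters distinct, the only value for B is 3 ⇒ B=3.
Step 5. [col 2: S + K ≡ O (mod 10)] column 2 (S + K ≡ O (mod 10), carry-in 1) doesn't pin O yet; pick O=0 and continue ⇒ O=0.
Step 6. [col 2: S + K ≡ O (mod 10)] column 2 reads S+K+carry(1)=O with K=2, O=0; with digits 0,1,2,3,9 already taken and all letters distinct, the only value for S is 7. So S=7.
Step 7. [col 3: T + Y ≡ K (mod 10)] column 3 (T + Y ≡ K (mod 10), carry-in 1) doesn't pin T yet; pick T=5 and continue ⇒ T=5.
Step 8. [col 3: T + Y ≡ K (mod 10)] column 3 reads T+Y+carry(1)=K with T=5, K=2; with digits 0,1,2,3,5,7,9 already taken and all letters distinct, the only value for Y is 6, so Y=6.
Step 9. [col 4: R + S ≡ K (mod 10)] in column 4 we have R+S≡K with carry-in 1; given S=7, K=2 and digits 0,1,2,3,5,6,7,9 already taken and all letters distinct, that pins R to 4 ⇒ R=4.

Answer: B=3, K=2, M=9, O=0, Q=1, R=4, S=7, T=5, Y=6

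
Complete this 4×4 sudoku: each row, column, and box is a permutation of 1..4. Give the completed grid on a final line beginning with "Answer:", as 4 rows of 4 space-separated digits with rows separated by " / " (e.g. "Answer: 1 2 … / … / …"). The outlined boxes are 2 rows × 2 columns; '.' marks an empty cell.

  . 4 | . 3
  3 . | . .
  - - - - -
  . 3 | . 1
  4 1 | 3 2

Step 1. [r2c3∈{1,2,4}] in row 2, 1 fits only at r2c3. So r2c3=1.
Step 2. [r2c2∈{2}] only 2 remains possible at r2c2, so r2c2=2.
Step 3. [r3c3∈{4}] nothing but 4 survives at r3c3, so r3c3=4.
Step 4. [r1c3∈{2}] r1c3 has the single candidate 2, so r1c3=2.
Step 5. [r2c4∈{4}] nothing but 4 survives at r2c4 ⇒ r2c4=4.
Step 6. [r1c1∈{1}] r1c1 has the single candidate 1, so r1c1=1.
Step 7. [r3c1∈{2}] r3c1 has the single candidate 2, so r3c1=2.

Answer: 1 4 2 3 / 3 2 1 4 / 2 3 4 1 / 4 1 3 2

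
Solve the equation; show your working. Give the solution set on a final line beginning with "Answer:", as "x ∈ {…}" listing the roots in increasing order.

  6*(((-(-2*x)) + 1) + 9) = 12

Step 1. [6*(((-(-2*x)) + 1) + 9) = 12] 6·(inner) — divide through by 6. So div: ((-(-2*x)) + 1) + 9 = 2.
Step 2. [((-(-2*x)) + 1) + 9 = 2] 9 comes off first (subtract 9), so sub: (-(-2*x)) + 1 = -7.
Step 3. [(-(-2*x)) + 1 = -7] 1 comes off first (subtract 1). So sub: -(-2*x) = -8.
Step 4. [-(-2*x) = -8] flip signs both sides ⇒ neg: -2*x = 8.
Step 5. [-2*x = 8] -2 out front; divide by -2 ⇒ div: x = -4.

Answer: x ∈ {-4}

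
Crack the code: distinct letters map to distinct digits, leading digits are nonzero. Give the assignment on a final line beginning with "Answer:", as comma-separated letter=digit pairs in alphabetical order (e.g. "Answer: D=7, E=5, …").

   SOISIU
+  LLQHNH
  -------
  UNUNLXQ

Step 1. [col 1: U + H ≡ Q (mod 10)] Q=0 is one option consistent with column 1 (U + H ≡ Q (mod 10), carry-in 0) — take it ⇒ Q=0.
Step 2. [col 1: U + H ≡ Q (mod 10)] several values work for U in column 1 (U + H ≡ Q (mod 10), carry-in 0); try U=1 ⇒ U=1.
Step 3. [col 1: U + H ≡ Q (mod 10)] from column 1 (U=1, Q=0, carry-in 0, digits 0,1 already taken and all letters distinct): H must equal 9 ⇒ H=9.
Step 4. [col 2: I + N ≡ X (mod 10)] column 2 (I + N ≡ X (mod 10), carry-in 1) doesn't pin X yet; pick X=8 and continue, so X=8.
Step 5. [col 2: I + N ≡ X (mod 10)] several values work for I in column 2 (I + N ≡ X (mod 10), carry-in 1); try I=3. So I=3.
Step 6. [col 2: I + N ≡ X (mod 10)] from column 2 (I=3, X=8, carry-in 1, digits 0,1,3,8,9 already taken and all letters distinct): N must equal 4, so N=4.
Step 7. [col 3: S + H ≡ L (mod 10)] no forcing yet in column 3 (carry-in 0); S=7 is free and consistent — try it, so S=7.
Step 8. [col 3: S + H ≡ L (mod 10)] column 3: given S=7, H=9, carry-in 0, and digits 0,1,3,4,7,8,9 already taken and all letters distinct, S+H≡L (mod 10) forces L=6. So L=6.
Step 9. [col 5: O + L ≡ U (mod 10)] from column 5 (L=6, U=1, carry-in 0, digits 0,1,3,4,6,7,8,9 already taken and all letters distinct): O must equal 5 ⇒ O=5.

Answer: H=9, I=3, L=6, N=4, O=5, Q=0, S=7, U=1, X=8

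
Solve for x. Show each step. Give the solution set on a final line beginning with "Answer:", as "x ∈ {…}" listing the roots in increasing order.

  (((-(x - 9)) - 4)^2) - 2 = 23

Step 1. [(((-(x - 9)) - 4)^2) - 2 = 23] add 2: x sits inside (… - 2), so sub: ((-(x - 9)) - 4)^2 = 25.
Step 2. [((-(x - 9)) - 4)^2 = 25] √ both sides: 25 ≥ 0 gives two branches. So sqrt: (-(x - 9)) - 4 = 5 or -5.
Step 3. [(-(x - 9)) - 4 = 5 or -5] add 4: x sits inside (… - 4) ⇒ sub: -(x - 9) = 9 or -1.
Step 4. [-(x - 9) = 9 or -1] leading − — multiply by −1 ⇒ neg: x - 9 = -9 or 1.
Step 5. [x - 9 = -9 or 1] -9 is outermost — add 9 both sides. So sub: x = 0 or 10.

Answer: x ∈ {0, 10}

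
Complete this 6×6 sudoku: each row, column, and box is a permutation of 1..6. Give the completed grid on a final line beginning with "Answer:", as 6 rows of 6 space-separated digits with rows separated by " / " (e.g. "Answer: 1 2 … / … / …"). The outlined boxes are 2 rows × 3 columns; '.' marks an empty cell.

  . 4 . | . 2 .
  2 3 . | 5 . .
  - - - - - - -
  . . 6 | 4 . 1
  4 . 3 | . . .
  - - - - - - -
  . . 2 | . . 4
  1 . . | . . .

Step 1. [r2c6∈{6}] only 6 remains possible at r2c6. So r2c6=6.
Step 2. [r3c1∈{5}] r3c1's peers cover all but 5. So r3c1=5.
Step 3. [r5c1∈{3,6}] across col 1, 3 lands solely at r5c1, so r5c1=3.
Step 4. [r1c3∈{1,5}] across row 1, 5 lands solely at r1c3 ⇒ r1c3=5.
Step 5. [r1c4∈{1,3}] r1c4 is the only open cell in row 1 admitting 1. So r1c4=1.
Step 6. [r5c4∈{6}] r5c4 is down to just 6. So r5c4=6.
Step 7. [r4c4∈{2}] r4c4 is down to just 2 ⇒ r4c4=2.
Step 8. [r5c2∈{5}] nothing but 5 survives at r5c2, so r5c2=5.
Step 9. [r6c4∈{3}] r6c4 is down to just 3. So r6c4=3.
Step 10. [r4c6∈{5}] r4c6 has the single candidate 5. So r4c6=5.
Step 11. [r2c3∈{1}] r2c3's peers cover all but 1 ⇒ r2c3=1.
Step 12. [r3c5∈{3}] nothing but 3 survives at r3c5. So r3c5=3.
Step 13. [r4c5∈{6}] nothing but 6 survives at r4c5, so r4c5=6.
Step 14. [r6c3∈{4}] r6c3 is down to just 4. So r6c3=4.
Step 15. [r6c2∈{6}] nothing but 6 survives at r6c2 ⇒ r6c2=6.
Step 16. [r6c5∈{5}] r6c5's peers cover all but 5. So r6c5=5.
Step 17. [r2c5∈{4}] nothing but 4 survives at r2c5. So r2c5=4.
Step 18. [r4c2∈{1}] r4c2's peers cover all but 1 ⇒ r4c2=1.
Step 19. [r6c6∈{2}] r6c6 is down to just 2. So r6c6=2.
Step 20. [r3c2∈{2}] r3c2's peers cover all but 2, so r3c2=2.
Step 21. [r5c5∈{1}] only 1 remains possible at r5c5, so r5c5=1.
Step 22. [r1c6∈{3}] r1c6 is down to just 3 ⇒ r1c6=3.
Step 23. [r1c1∈{6}] r1c1 has the single candidate 6, so r1c1=6.

Answer: 6 4 5 1 2 3 / 2 3 1 5 4 6 / 5 2 6 4 3 1 / 4 1 3 2 6 5 / 3 5 2 6 1 4 / 1 6 4 3 5 2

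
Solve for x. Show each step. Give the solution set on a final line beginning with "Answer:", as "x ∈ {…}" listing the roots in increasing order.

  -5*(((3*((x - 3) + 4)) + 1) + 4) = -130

Step 1. [-5*(((3*((x - 3) + 4)) + 1) + 4) = -130] LHS = -5·(…); ÷-5 both sides. So div: ((3*((x - 3) + 4)) + 1) + 4 = 26.
Step 2. [((3*((x - 3) + 4)) + 1) + 4 = 26] +4 is outermost — subtract 4 both sides. So sub: (3*((x - 3) + 4)) + 1 = 22.
Step 3. [(3*((x - 3) + 4)) + 1 = 22] the outer +1 inverts by subtracting 1, so sub: 3*((x - 3) + 4) = 21.
Step 4. [3*((x - 3) + 4) = 21] LHS = 3·(…); ÷3 both sides, so div: (x - 3) + 4 = 7.
Step 5. [(x - 3) + 4 = 7] peel the +4: subtract 4 from each side ⇒ sub: x - 3 = 3.
Step 6. [x - 3 = 3] add 3: x sits inside (… - 3) ⇒ sub: x = 6.

Answer: x ∈ {6}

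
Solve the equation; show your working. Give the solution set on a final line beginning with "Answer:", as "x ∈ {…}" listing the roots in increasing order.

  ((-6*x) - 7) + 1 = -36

Step 1. [((-6*x) - 7) + 1 = -36] subtract 1: x sits inside (… + 1), so sub: (-6*x) - 7 = -37.
Step 2. [(-6*x) - 7 = -37] add 7: x sits inside (… - 7), so sub: -6*x = -30.
Step 3. [-6*x = -30] leading coefficient -6: divide by -6, so div: x = 5.

Answer: x ∈ {5}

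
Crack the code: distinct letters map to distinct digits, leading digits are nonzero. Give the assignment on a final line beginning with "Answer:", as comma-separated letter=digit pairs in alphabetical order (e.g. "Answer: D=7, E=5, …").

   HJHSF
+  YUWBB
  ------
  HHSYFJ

Step 1. [col 1: F + B ≡ J (mod 10)] several values work for B in column 1 (F + B ≡ J (mod 10), carry-in 0); try B=2 ⇒ B=2.
Step 2. [col 1: F + B ≡ J (mod 10)] no forcing yet in column 1 (carry-in 0); J=7 is free and consistent — try it ⇒ J=7.
Step 3. [col 1: F + B ≡ J (mod 10)] column 1 reads F+B+carry(0)=J with B=2, J=7; with digits 2,7 already taken and all letters distinct, the only value for F is 5. So F=5.
Step 4. [H] adding two 5-digit numbers gives at most 5+1 digits, and here it does — H is that final carry and must be 1. So H=1.
Step 5. [col 2: S + B ≡ F (mod 10)] in column 2 we have S+B≡F with carry-in 0; given B=2, F=5 and digits 1,2,5,7 already taken and all letters distinct, that pins S to 3, so S=3.
Step 6. [col 3: H + W ≡ Y (mod 10)] no forcing yet in column 3 (carry-in 0); W=8 is free and consistent — try it, so W=8.
Step 7. [col 3: H + W ≡ Y (mod 10)] from column 3 (H=1, W=8, carry-in 0, digits 1,2,3,5,7,8 already taken and all letters distinct): Y must equal 9, so Y=9.
Step 8. [col 4: J + U ≡ S (mod 10)] in column 4 we have J+U≡S with carry-in 0; given J=7, S=3 and digits 1,2,3,5,7,8,9 already taken and all letters distinct, that pins U to 6 ⇒ U=6.

Answer: B=2, F=5, H=1, J=7, S=3, U=6, W=8, Y=9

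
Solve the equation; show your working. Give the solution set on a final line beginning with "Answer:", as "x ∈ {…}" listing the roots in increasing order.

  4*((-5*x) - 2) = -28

Step 1. [4*((-5*x) - 2) = -28] 4·(inner) — divide through by 4 ⇒ div: (-5*x) - 2 = -7.
Step 2. [(-5*x) - 2 = -7] the outer -2 inverts by adding 2, so sub: -5*x = -5.
Step 3. [-5*x = -5] -5·(inner) — divide through by -5 ⇒ div: x = 1.

Answer: x ∈ {1}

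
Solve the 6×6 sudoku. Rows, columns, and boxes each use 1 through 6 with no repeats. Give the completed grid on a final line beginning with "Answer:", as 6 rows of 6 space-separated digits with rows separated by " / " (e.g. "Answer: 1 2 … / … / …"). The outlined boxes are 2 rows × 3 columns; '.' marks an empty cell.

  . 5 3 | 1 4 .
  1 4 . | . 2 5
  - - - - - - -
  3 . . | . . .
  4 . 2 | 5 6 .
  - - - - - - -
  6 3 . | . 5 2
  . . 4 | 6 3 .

Step 1. [r3c5∈{1}] r3c5 is down to just 1 ⇒ r3c5=1.
Step 2. [r6c2∈{1,2}] 2 has one home in col 2: r6c2. So r6c2=2.
Step 3. [r2c3∈{6}] r2c3's peers cover all but 6, so r2c3=6.
Step 4. [r3c6∈{4}] r3c6 has the single candidate 4 ⇒ r3c6=4.
Step 5. [r4c2∈{1}] r4c2's peers cover all but 1, so r4c2=1.
Step 6. [r5c3∈{1}] r5c3's peers cover all but 1, so r5c3=1.
Step 7. [r2c4∈{3}] r2c4 has the single candidate 3, so r2c4=3.
Step 8. [r4c6∈{3}] r4c6's peers cover all but 3. So r4c6=3.
Step 9. [r6c6∈{1}] r6c6's peers cover all but 1. So r6c6=1.
Step 10. [r1c6∈{6}] nothing but 6 survives at r1c6, so r1c6=6.
Step 11. [r3c2∈{6}] nothing but 6 survives at r3c2 ⇒ r3c2=6.
Step 12. [r5c4∈{4}] r5c4 has the single candidate 4, so r5c4=4.
Step 13. [r6c1∈{5}] only 5 remains possible at r6c1 ⇒ r6c1=5.
Step 14. [r1c1∈{2}] nothing but 2 survives at r1c1, so r1c1=2.
Step 15. [r3c3∈{5}] r3c3's peers cover all but 5. So r3c3=5.
Step 16. [r3c4∈{2}] r3c4 has the single candidate 2, so r3c4=2.

Answer: 2 5 3 1 4 6 / 1 4 6 3 2 5 / 3 6 5 2 1 4 / 4 1 2 5 6 3 / 6 3 1 4 5 2 / 5 2 4 6 3 1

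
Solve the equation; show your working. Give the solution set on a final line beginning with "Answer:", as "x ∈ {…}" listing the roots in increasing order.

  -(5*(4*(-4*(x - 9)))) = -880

Step 1. [-(5*(4*(-4*(x - 9)))) = -880] leading − — multiply by −1, so neg: 5*(4*(-4*(x - 9))) = 880.
Step 2. [5*(4*(-4*(x - 9))) = 880] LHS = 5·(…); ÷5 both sides ⇒ div: 4*(-4*(x - 9)) = 176.
Step 3. [4*(-4*(x - 9)) = 176] leading coefficient 4: divide by 4. So div: -4*(x - 9) = 44.
Step 4. [-4*(x - 9) = 44] -4·(inner) — divide through by -4. So div: x - 9 = -11.
Step 5. [x - 9 = -11] add 9: x sits inside (… - 9), so sub: x = -2.

Answer: x ∈ {-2}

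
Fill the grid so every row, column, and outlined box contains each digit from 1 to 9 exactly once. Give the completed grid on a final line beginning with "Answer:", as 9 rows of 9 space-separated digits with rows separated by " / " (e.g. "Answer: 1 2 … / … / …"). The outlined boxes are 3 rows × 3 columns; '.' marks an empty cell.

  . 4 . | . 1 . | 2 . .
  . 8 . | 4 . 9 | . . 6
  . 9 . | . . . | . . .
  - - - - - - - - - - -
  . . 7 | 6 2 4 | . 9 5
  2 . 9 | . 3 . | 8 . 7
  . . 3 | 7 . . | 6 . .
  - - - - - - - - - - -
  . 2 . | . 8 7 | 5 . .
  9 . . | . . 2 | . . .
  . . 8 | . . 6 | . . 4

Step 1. [r4c2∈{1}] r4c2 has the single candidate 1, so r4c2=1.
Step 2. [r6c2∈{5}] r6c2's peers cover all but 5, so r6c2=5.
Step 3. [r9c7∈{1,3,7,9}] 9 has one home in col 7: r9c7, so r9c7=9.
Step 4. [r9c5∈{5}] nothing but 5 survives at r9c5. So r9c5=5.
Step 5. [r8c3∈{1,4,5,6}] 5 has one home in row 8: r8c3 ⇒ r8c3=5.
Step 6. [r3c7∈{1,3,4,7}] in col 7, 4 fits only at r3c7, so r3c7=4.
Step 7. [r9c8∈{1,2,3,7}] across row 9, 2 lands solely at r9c8, so r9c8=2.
Step 8. [r6c6∈{1,8}] 8 has one home in box 5: r6c6, so r6c6=8.
Step 9. [r3c4∈{2,3,5,8}] in col 4, 2 fits only at r3c4. So r3c4=2.
Step 10. [r1c3∈{6}] r1c3 has the single candidate 6 ⇒ r1c3=6.
Step 11. [r3c3∈{1}] r3c3 has the single candidate 1 ⇒ r3c3=1.
Step 12. [r7c1∈{1,3,4,6}] r7c1 is the only open cell in col 1 admitting 6, so r7c1=6.
Step 13. [r8c8∈{1,3,6,7,8}] across row 8, 6 lands solely at r8c8 ⇒ r8c8=6.
Step 14. [r8c7∈{1,3,7}] across box 9, 7 lands solely at r8c7 ⇒ r8c7=7.
Step 15. [r8c9∈{1,3,8}] 8 has one home in row 8: r8c9 ⇒ r8c9=8.
Step 16. [r3c9∈{3}] r3c9 has the single candidate 3 ⇒ r3c9=3.
Step 17. [r3c6∈{5}] r3c6 is down to just 5 ⇒ r3c6=5.
Step 18. [r3c1∈{7}] r3c1 has the single candidate 7 ⇒ r3c1=7.
Step 19. [r8c4∈{1,3}] in row 8, 1 fits only at r8c4, so r8c4=1.
Step 20. [r9c4∈{3}] r9c4 has the single candidate 3 ⇒ r9c4=3.
Step 21. [r1c8∈{5,7,8}] across row 1, 7 lands solely at r1c8. So r1c8=7.
Step 22. [r2c1∈{3,5}] row 2 places 3 nowhere but r2c1, so r2c1=3.
Step 23. [r5c8∈{1,4}] 4 has one home in row 5: r5c8. So r5c8=4.
Step 24. [r6c8∈{1}] r6c8's peers cover all but 1, so r6c8=1.
Step 25. [r9c1∈{1}] r9c1's peers cover all but 1 ⇒ r9c1=1.
Step 26. [r1c1∈{5}] r1c1 has the single candidate 5 ⇒ r1c1=5.
Step 27. [r5c6∈{1}] r5c6 has the single candidate 1. So r5c6=1.
Step 28. [r4c1∈{8}] only 8 remains possible at r4c1. So r4c1=8.
Step 29. [r7c8∈{3}] only 3 remains possible at r7c8, so r7c8=3.
Step 30. [r2c5∈{7}] only 7 remains possible at r2c5, so r2c5=7.
Step 31. [r4c7∈{3}] only 3 remains possible at r4c7, so r4c7=3.
Step 32. [r9c2∈{7}] nothing but 7 survives at r9c2 ⇒ r9c2=7.
Step 33. [r6c9∈{2}] r6c9 has the single candidate 2, so r6c9=2.
Step 34. [r8c5∈{4}] nothing but 4 survives at r8c5, so r8c5=4.
Step 35. [r7c4∈{9}] nothing but 9 survives at r7c4, so r7c4=9.
Step 36. [r2c8∈{5}] r2c8's peers cover all but 5. So r2c8=5.
Step 37. [r3c5∈{6}] r3c5's peers cover all but 6. So r3c5=6.
Step 38. [r5c4∈{5}] only 5 remains possible at r5c4, so r5c4=5.
Step 39. [r6c5∈{9}] r6c5 is down to just 9, so r6c5=9.
Step 40. [r5c2∈{6}] nothing but 6 survives at r5c2. So r5c2=6.
Step 41. [r3c8∈{8}] nothing but 8 survives at r3c8. So r3c8=8.
Step 42. [r1c6∈{3}] r1c6 has the single candidate 3. So r1c6=3.
Step 43. [r1c4∈{8}] r1c4's peers cover all but 8 ⇒ r1c4=8.
Step 44. [r7c9∈{1}] r7c9 has the single candidate 1. So r7c9=1.
Step 45. [r6c1∈{4}] r6c1's peers cover all but 4 ⇒ r6c1=4.
Step 46. [r7c3∈{4}] only 4 remains possible at r7c3 ⇒ r7c3=4.
Step 47. [r2c7∈{1}] r2c7 has the single candidate 1. So r2c7=1.
Step 48. [r1c9∈{9}] r1c9 is down to just 9. So r1c9=9.
Step 49. [r8c2∈{3}] nothing but 3 survives at r8c2. So r8c2=3.
Step 50. [r2c3∈{2}] nothing but 2 survives at r2c3 ⇒ r2c3=2.

Answer: 5 4 6 8 1 3 2 7 9 / 3 8 2 4 7 9 1 5 6 / 7 9 1 2 6 5 4 8 3 / 8 1 7 6 2 4 3 9 5 / 2 6 9 5 3 1 8 4 7 / 4 5 3 7 9 8 6 1 2 / 6 2 4 9 8 7 5 3 1 / 9 3 5 1 4 2 7 6 8 / 1 7 8 3 5 6 9 2 4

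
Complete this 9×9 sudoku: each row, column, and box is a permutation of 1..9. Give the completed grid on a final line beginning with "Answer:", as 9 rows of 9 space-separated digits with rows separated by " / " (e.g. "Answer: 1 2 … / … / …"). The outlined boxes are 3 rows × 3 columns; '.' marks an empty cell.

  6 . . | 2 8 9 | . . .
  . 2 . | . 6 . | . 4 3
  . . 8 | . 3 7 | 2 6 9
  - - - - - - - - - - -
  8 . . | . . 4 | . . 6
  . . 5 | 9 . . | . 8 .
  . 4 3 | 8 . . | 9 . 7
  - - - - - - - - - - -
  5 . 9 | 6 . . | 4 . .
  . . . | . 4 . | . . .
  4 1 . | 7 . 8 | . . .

Step 1. [r8c1∈{2,3,7}] in col 1, 3 fits only at r8c1, so r8c1=3.
Step 2. [r3c1∈{1}] r3c1 is down to just 1. So r3c1=1.
Step 3. [r4c3∈{1,2,7}] col 3 places 1 nowhere but r4c3, so r4c3=1.
Step 4. [r8c8∈{1,2,5,7,9}] across row 8, 9 lands solely at r8c8 ⇒ r8c8=9.
Step 5. [r2c3∈{7}] r2c3 is down to just 7 ⇒ r2c3=7.
Step 6. [r6c6∈{1,2,5,6}] across row 6, 6 lands solely at r6c6, so r6c6=6.
Step 7. [r4c4∈{3,5}] 3 has one home in col 4: r4c4, so r4c4=3.
Step 8. [r4c7∈{5}] r4c7 is down to just 5, so r4c7=5.
Step 9. [r4c8∈{2}] r4c8 is down to just 2 ⇒ r4c8=2.
Step 10. [r6c8∈{1}] r6c8 is down to just 1 ⇒ r6c8=1.
Step 11. [r5c1∈{2,7}] r5c1 is the only open cell in col 1 admitting 7 ⇒ r5c1=7.
Step 12. [r7c6∈{1,2,3}] col 6 places 3 nowhere but r7c6 ⇒ r7c6=3.
Step 13. [r7c8∈{7}] nothing but 7 survives at r7c8, so r7c8=7.
Step 14. [r1c8∈{5}] only 5 remains possible at r1c8. So r1c8=5.
Step 15. [r1c9∈{1}] r1c9 has the single candidate 1 ⇒ r1c9=1.
Step 16. [r8c7∈{1,6,8}] r8c7 is the only open cell in col 7 admitting 1. So r8c7=1.
Step 17. [r8c4∈{5}] r8c4 is down to just 5, so r8c4=5.
Step 18. [r8c6∈{2}] nothing but 2 survives at r8c6, so r8c6=2.
Step 19. [r7c9∈{2,8}] across row 7, 2 lands solely at r7c9 ⇒ r7c9=2.
Step 20. [r5c5∈{1,2}] r5c5 is the only open cell in row 5 admitting 2 ⇒ r5c5=2.
Step 21. [r8c3∈{6}] only 6 remains possible at r8c3. So r8c3=6.
Step 22. [r5c7∈{3}] r5c7 has the single candidate 3, so r5c7=3.
Step 23. [r2c6∈{1,5}] 5 has one home in row 2: r2c6. So r2c6=5.
Step 24. [r7c2∈{8}] r7c2's peers cover all but 8. So r7c2=8.
Step 25. [r5c2∈{6}] r5c2 has the single candidate 6. So r5c2=6.
Step 26. [r3c4∈{4}] only 4 remains possible at r3c4 ⇒ r3c4=4.
Step 27. [r6c5∈{5}] r6c5 has the single candidate 5. So r6c5=5.
Step 28. [r9c7∈{6}] r9c7 is down to just 6. So r9c7=6.
Step 29. [r6c1∈{2}] only 2 remains possible at r6c1 ⇒ r6c1=2.
Step 30. [r1c2∈{3}] only 3 remains possible at r1c2 ⇒ r1c2=3.
Step 31. [r8c9∈{8}] nothing but 8 survives at r8c9 ⇒ r8c9=8.
Step 32. [r2c1∈{9}] r2c1 is down to just 9 ⇒ r2c1=9.
Step 33. [r4c5∈{7}] only 7 remains possible at r4c5, so r4c5=7.
Step 34. [r8c2∈{7}] only 7 remains possible at r8c2. So r8c2=7.
Step 35. [r5c6∈{1}] only 1 remains possible at r5c6 ⇒ r5c6=1.
Step 36. [r1c3∈{4}] nothing but 4 survives at r1c3. So r1c3=4.
Step 37. [r2c7∈{8}] r2c7 has the single candidate 8. So r2c7=8.
Step 38. [r9c5∈{9}] only 9 remains possible at r9c5. So r9c5=9.
Step 39. [r4c2∈{9}] r4c2's peers cover all but 9. So r4c2=9.
Step 40. [r9c8∈{3}] nothing but 3 survives at r9c8. So r9c8=3.
Step 41. [r5c9∈{4}] nothing but 4 survives at r5c9, so r5c9=4.
Step 42. [r2c4∈{1}] nothing but 1 survives at r2c4, so r2c4=1.
Step 43. [r9c3∈{2}] r9c3's peers cover all but 2 ⇒ r9c3=2.
Step 44. [r7c5∈{1}] r7c5 is down to just 1. So r7c5=1.
Step 45. [r3c2∈{5}] r3c2's peers cover all but 5, so r3c2=5.
Step 46. [r9c9∈{5}] only 5 remains possible at r9c9 ⇒ r9c9=5.
Step 47. [r1c7∈{7}] r1c7 is down to just 7 ⇒ r1c7=7.

Answer: 6 3 4 2 8 9 7 5 1 / 9 2 7 1 6 5 8 4 3 / 1 5 8 4 3 7 2 6 9 / 8 9 1 3 7 4 5 2 6 / 7 6 5 9 2 1 3 8 4 / 2 4 3 8 5 6 9 1 7 / 5 8 9 6 1 3 4 7 2 / 3 7 6 5 4 2 1 9 8 / 4 1 2 7 9 8 6 3 5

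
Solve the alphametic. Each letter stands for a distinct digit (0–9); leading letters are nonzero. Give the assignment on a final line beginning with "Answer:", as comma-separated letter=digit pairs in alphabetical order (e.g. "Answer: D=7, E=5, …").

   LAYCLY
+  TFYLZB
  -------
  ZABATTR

Step 1. [col 1: Y + B ≡ R (mod 10)] Y=5 is one option consistent with column 1 (Y + B ≡ R (mod 10), carry-in 0) — take it, so Y=5.
Step 2. [col 1: Y + B ≡ R (mod 10)] column 1 (Y + B ≡ R (mod 10), carry-in 0) doesn't pin R yet; pick R=3 and continue. So R=3.
Step 3. [col 1: Y + B ≡ R (mod 10)] column 1 reads Y+B+carry(0)=R with Y=5, R=3; with digits 3,5 already taken and all letters distinct, the only value for B is 8. So B=8.
Step 4. [col 2: L + Z ≡ T (mod 10)] no forcing yet in column 2 (carry-in 1); T=6 is free and consistent — try it ⇒ T=6.
Step 5. [col 2: L + Z ≡ T (mod 10)] several values work for L in column 2 (L + Z ≡ T (mod 10), carry-in 1); try L=4. So L=4.
Step 6. [col 2: L + Z ≡ T (mod 10)] in column 2 we have L+Z≡T with carry-in 1; given L=4, T=6 and digits 3,4,5,6,8 already taken and all letters distinct, that pins Z to 1 ⇒ Z=1.
Step 7. [col 3: C + L ≡ T (mod 10)] in column 3 we have C+L≡T with carry-in 0; given L=4, T=6 and digits 1,3,4,5,6,8 already taken and all letters distinct, that pins C to 2. So C=2.
Step 8. [col 4: Y + Y ≡ A (mod 10)] in column 4 we have Y+Y≡A with carry-in 0; given Y=5 and digits 1,2,3,4,5,6,8 already taken and all letters distinct, that pins A to 0. So A=0.
Step 9. [col 5: A + F ≡ B (mod 10)] column 5: given A=0, B=8, carry-in 1, and digits 0,1,2,3,4,5,6,8 already taken and all letters distinct, A+F≡B (mod 10) forces F=7 ⇒ F=7.

Answer: A=0, B=8, C=2, F=7, L=4, R=3, T=6, Y=5, Z=1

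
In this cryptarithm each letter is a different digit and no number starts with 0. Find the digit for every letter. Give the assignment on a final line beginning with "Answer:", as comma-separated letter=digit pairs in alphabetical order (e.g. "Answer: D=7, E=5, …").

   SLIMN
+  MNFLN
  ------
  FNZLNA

Step 1. [col 1: N + N ≡ A (mod 10)] A=6 is one option consistent with column 1 (N + N ≡ A (mod 10), carry-in 0) — take it. So A=6.
Step 2. [F] adding two 5-digit numbers gives at most 5+1 digits, and here it does — F is that final carry and must be 1. So F=1.
Step 3. [col 1: N + N ≡ A (mod 10)] N=3 is one option consistent with column 1 (N + N ≡ A (mod 10), carry-in 0) — take it ⇒ N=3.
Step 4. [col 2: M + L ≡ N (mod 10)] several values work for L in column 2 (M + L ≡ N (mod 10), carry-in 0); try L=9 ⇒ L=9.
Step 5. [col 2: M + L ≡ N (mod 10)] column 2 reads M+L+carry(0)=N with L=9, N=3; with digits 1,3,6,9 already taken and all letters distinct, the only value for M is 4. So M=4.
Step 6. [col 3: I + F ≡ L (mod 10)] column 3: given F=1, L=9, carry-in 1, and digits 1,3,4,6,9 already taken and all letters distinct, I+F≡L (mod 10) forces I=7. So I=7.
Step 7. [col 4: L + N ≡ Z (mod 10)] column 4 reads L+N+carry(0)=Z with L=9, N=3; with digits 1,3,4,6,7,9 already taken and all letters distinct, the only value for Z is 2 ⇒ Z=2.
Step 8. [col 5: S + M ≡ N (mod 10)] from column 5 (M=4, N=3, carry-in 1, digits 1,2,3,4,6,7,9 already taken and all letters distinct): S must equal 8, so S=8.

Answer: A=6, F=1, I=7, L=9, M=4, N=3, S=8, Z=2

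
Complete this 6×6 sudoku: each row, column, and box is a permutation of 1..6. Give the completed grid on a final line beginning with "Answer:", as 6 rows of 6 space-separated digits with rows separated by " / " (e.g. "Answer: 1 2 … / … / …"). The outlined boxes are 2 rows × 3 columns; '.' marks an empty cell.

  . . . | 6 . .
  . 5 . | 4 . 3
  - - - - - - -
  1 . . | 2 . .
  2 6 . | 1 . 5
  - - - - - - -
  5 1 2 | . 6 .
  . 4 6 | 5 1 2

Step 1. [r3c2∈{3}] r3c2's peers cover all but 3. So r3c2=3.
Step 2. [r3c5∈{4}] r3c5 is down to just 4. So r3c5=4.
Step 3. [r1c3∈{1,3,4}] in col 3, 3 fits only at r1c3, so r1c3=3.
Step 4. [r1c2∈{2}] nothing but 2 survives at r1c2, so r1c2=2.
Step 5. [r6c1∈{3}] only 3 remains possible at r6c1 ⇒ r6c1=3.
Step 6. [r2c3∈{1}] r2c3's peers cover all but 1. So r2c3=1.
Step 7. [r5c4∈{3}] only 3 remains possible at r5c4 ⇒ r5c4=3.
Step 8. [r4c5∈{3}] r4c5 is down to just 3 ⇒ r4c5=3.
Step 9. [r2c1∈{6}] r2c1 is down to just 6. So r2c1=6.
Step 10. [r2c5∈{2}] r2c5 has the single candidate 2 ⇒ r2c5=2.
Step 11. [r3c3∈{5}] only 5 remains possible at r3c3 ⇒ r3c3=5.
Step 12. [r5c6∈{4}] only 4 remains possible at r5c6, so r5c6=4.
Step 13. [r4c3∈{4}] r4c3 has the single candidate 4, so r4c3=4.
Step 14. [r1c1∈{4}] only 4 remains possible at r1c1 ⇒ r1c1=4.
Step 15. [r3c6∈{6}] r3c6's peers cover all but 6. So r3c6=6.
Step 16. [r1c6∈{1}] r1c6 has the single candidate 1. So r1c6=1.
Step 17. [r1c5∈{5}] only 5 remains possible at r1c5. So r1c5=5.

Answer: 4 2 3 6 5 1 / 6 5 1 4 2 3 / 1 3 5 2 4 6 / 2 6 4 1 3 5 / 5 1 2 3 6 4 / 3 4 6 5 1 2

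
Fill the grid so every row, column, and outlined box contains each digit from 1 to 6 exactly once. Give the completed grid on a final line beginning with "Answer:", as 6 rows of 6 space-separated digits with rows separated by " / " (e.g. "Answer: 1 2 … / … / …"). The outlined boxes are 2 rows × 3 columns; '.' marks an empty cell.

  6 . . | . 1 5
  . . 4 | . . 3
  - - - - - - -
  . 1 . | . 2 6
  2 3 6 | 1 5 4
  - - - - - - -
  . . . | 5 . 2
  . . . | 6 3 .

Step 1. [r1c2∈{2}] only 2 remains possible at r1c2 ⇒ r1c2=2.
Step 2. [r5c1∈{1,3,4}] across col 1, 3 lands solely at r5c1. So r5c1=3.
Step 3. [r2c2∈{5}] only 5 remains possible at r2c2 ⇒ r2c2=5.
Step 4. [r6c6∈{1}] r6c6 is down to just 1 ⇒ r6c6=1.
Step 5. [r6c2∈{4}] r6c2's peers cover all but 4 ⇒ r6c2=4.
Step 6. [r3c3∈{5}] r3c3 is down to just 5 ⇒ r3c3=5.
Step 7. [r6c3∈{2}] r6c3's peers cover all but 2 ⇒ r6c3=2.
Step 8. [r6c1∈{5}] r6c1 has the single candidate 5. So r6c1=5.
Step 9. [r2c1∈{1}] r2c1's peers cover all but 1 ⇒ r2c1=1.
Step 10. [r1c4∈{4}] r1c4 is down to just 4. So r1c4=4.
Step 11. [r3c4∈{3}] r3c4 is down to just 3 ⇒ r3c4=3.
Step 12. [r5c3∈{1}] r5c3 is down to just 1 ⇒ r5c3=1.
Step 13. [r3c1∈{4}] r3c1's peers cover all but 4, so r3c1=4.
Step 14. [r2c5∈{6}] r2c5 is down to just 6 ⇒ r2c5=6.
Step 15. [r1c3∈{3}] r1c3's peers cover all but 3, so r1c3=3.
Step 16. [r5c2∈{6}] nothing but 6 survives at r5c2 ⇒ r5c2=6.
Step 17. [r5c5∈{4}] r5c5's peers cover all but 4. So r5c5=4.
Step 18. [r2c4∈{2}] r2c4's peers cover all but 2, so r2c4=2.

Answer: 6 2 3 4 1 5 / 1 5 4 2 6 3 / 4 1 5 3 2 6 / 2 3 6 1 5 4 / 3 6 1 5 4 2 / 5 4 2 6 3 1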